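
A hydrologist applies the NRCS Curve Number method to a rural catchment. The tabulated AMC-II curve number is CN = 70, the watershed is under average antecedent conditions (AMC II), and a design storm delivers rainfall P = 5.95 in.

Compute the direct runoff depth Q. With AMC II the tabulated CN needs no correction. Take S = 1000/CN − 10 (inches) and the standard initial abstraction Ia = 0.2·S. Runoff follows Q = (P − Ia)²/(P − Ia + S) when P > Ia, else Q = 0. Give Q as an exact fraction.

Average conditions: CN = 70 (no AMC adjustment).
Retention S: 1000/CN − 10 with CN=70.000 → S = 30/7 ≈ 4.286 in
Initial abstraction Ia = S/5 = (30/7)/5 = 6/7 ≈ 0.857 in
Since P=5.950 > Ia=0.857: effective rainfall P−Ia = 713/140 in
Runoff Q = (P−Ia)²/(P−Ia+S) = (5.093)²/(5.093+4.286) = 508369/183820 ≈ 2.766 in

Q = 508369/183820 in ≈ 2.766 in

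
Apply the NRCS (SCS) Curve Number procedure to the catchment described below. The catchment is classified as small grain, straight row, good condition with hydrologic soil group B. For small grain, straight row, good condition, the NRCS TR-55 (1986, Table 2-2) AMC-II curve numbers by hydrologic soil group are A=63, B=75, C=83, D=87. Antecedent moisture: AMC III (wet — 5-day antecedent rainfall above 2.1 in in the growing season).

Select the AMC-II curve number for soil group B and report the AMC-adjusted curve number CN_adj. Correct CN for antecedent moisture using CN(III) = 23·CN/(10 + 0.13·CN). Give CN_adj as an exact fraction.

CN_adj = 6900/79 ≈ 87.342

NRCS table: small grain, straight row, good condition, soil group B → CN(II) = 75
Wet (AMC III): CN(III) = 23·75/(10 + 0.13·75) = 1725/(79/4) = 6900/79 ≈ 87.342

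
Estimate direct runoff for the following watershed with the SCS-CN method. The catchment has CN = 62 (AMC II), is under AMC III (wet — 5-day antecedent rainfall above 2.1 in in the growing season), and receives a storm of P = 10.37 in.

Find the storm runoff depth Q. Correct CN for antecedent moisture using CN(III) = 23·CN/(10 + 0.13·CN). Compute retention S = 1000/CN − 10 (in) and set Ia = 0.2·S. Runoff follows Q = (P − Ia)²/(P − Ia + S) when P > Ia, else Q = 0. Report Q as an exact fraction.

Wet (AMC III): CN(III) = 23·62/(10 + 0.13·62) = 1426/(903/50) = 71300/903 ≈ 78.959
S = 1000/(71300/903) − 10 = 1900/713 in ≈ 2.665 in
Ia = 0.2S: 0.2·2.665 = 0.533 in (exactly 380/713)
Since P=10.370 > Ia=0.533: effective rainfall P−Ia = 701381/71300 in
Q = (701381/71300)²/((701381/71300) + 1900/713) = (491935307161/5083690000)/(891381/71300) = 491935307161/63555465300 in ≈ 7.740 in

Q = 491935307161/63555465300 in ≈ 7.740 in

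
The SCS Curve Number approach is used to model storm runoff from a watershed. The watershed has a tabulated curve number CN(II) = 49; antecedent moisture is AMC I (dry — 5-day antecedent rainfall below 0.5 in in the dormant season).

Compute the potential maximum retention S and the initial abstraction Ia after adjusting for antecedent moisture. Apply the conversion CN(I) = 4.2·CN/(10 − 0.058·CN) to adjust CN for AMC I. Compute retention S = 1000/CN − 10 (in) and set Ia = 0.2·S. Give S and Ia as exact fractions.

Dry (AMC I): CN(I) = 4.2·49/(10 − 0.058·49) = (1029/5)/(3579/500) = 34300/1193 ≈ 28.751
Retention S: 1000/CN − 10 with CN=28.751 → S = 8500/343 ≈ 24.781 in
Ia = 0.2S: 0.2·24.781 = 4.956 in (exactly 1700/343)

S = 8500/343 in ≈ 24.781 in; Ia = 1700/343 in ≈ 4.956 in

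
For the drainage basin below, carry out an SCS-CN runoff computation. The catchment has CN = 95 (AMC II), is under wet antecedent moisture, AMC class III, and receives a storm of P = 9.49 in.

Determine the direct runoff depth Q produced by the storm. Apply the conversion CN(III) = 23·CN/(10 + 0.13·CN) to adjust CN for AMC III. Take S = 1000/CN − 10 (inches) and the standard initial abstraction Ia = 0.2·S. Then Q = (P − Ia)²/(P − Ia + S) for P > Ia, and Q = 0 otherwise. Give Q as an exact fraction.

Wet (AMC III): CN(III) = 23·95/(10 + 0.13·95) = 2185/(447/20) = 43700/447 ≈ 97.763
Max retention: S = 1000/(43700/447) − 10 = 100/437 in (≈ 0.229 in)
Initial abstraction Ia = S/5 = (100/437)/5 = 20/437 ≈ 0.046 in
Since P=9.490 > Ia=0.046: effective rainfall P−Ia = 412713/43700 in
Runoff Q = (P−Ia)²/(P−Ia+S) = (9.444)²/(9.444+0.229) = 170332020369/18472558100 ≈ 9.221 in

Q = 170332020369/18472558100 in ≈ 9.221 in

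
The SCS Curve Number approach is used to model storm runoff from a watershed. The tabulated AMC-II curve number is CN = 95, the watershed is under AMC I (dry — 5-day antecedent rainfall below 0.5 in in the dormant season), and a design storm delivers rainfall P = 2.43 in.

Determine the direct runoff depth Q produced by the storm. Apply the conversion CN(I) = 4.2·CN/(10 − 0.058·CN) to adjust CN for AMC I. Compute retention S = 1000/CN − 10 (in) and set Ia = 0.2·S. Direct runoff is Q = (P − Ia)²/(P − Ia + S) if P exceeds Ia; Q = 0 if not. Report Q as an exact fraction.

Dry (AMC I): CN(I) = 4.2·95/(10 − 0.058·95) = 399/(449/100) = 39900/449 ≈ 88.864
Retention S: 1000/CN − 10 with CN=88.864 → S = 500/399 ≈ 1.253 in
Ia = 0.2S: 0.2·1.253 = 0.251 in (exactly 100/399)
Since P=2.430 > Ia=0.251: effective rainfall P−Ia = 86957/39900 in
Q: (86957/39900)² ÷ (136957/39900) = 7561519849/5464584300 in (≈ 1.384 in)

Q = 7561519849/5464584300 in ≈ 1.384 in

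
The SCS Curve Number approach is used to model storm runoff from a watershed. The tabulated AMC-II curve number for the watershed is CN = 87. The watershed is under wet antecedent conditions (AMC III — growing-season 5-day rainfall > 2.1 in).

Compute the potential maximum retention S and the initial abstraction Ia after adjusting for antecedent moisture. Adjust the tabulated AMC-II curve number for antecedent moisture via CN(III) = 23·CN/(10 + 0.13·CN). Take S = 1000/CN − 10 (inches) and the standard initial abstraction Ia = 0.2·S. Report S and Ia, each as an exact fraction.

S = 1300/2001 in ≈ 0.650 in; Ia = 260/2001 in ≈ 0.130 in

CN(III) from CN(II)=87: (23·87)/(10 + 0.13·87) = 200100/2131 ≈ 93.900
Max retention: S = 1000/(200100/2131) − 10 = 1300/2001 in (≈ 0.650 in)
Ia = 0.2·(1300/2001) = 260/2001 in ≈ 0.130 in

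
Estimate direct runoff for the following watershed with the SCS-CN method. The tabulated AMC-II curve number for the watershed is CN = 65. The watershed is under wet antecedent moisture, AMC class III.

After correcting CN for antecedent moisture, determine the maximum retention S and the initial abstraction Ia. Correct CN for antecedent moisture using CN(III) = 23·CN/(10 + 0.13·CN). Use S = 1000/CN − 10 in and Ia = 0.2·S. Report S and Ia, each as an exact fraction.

S = 700/299 in ≈ 2.341 in; Ia = 140/299 in ≈ 0.468 in

Wet (AMC III): CN(III) = 23·65/(10 + 0.13·65) = 1495/(369/20) = 29900/369 ≈ 81.030
Retention S: 1000/CN − 10 with CN=81.030 → S = 700/299 ≈ 2.341 in
Initial abstraction Ia = S/5 = (700/299)/5 = 140/299 ≈ 0.468 in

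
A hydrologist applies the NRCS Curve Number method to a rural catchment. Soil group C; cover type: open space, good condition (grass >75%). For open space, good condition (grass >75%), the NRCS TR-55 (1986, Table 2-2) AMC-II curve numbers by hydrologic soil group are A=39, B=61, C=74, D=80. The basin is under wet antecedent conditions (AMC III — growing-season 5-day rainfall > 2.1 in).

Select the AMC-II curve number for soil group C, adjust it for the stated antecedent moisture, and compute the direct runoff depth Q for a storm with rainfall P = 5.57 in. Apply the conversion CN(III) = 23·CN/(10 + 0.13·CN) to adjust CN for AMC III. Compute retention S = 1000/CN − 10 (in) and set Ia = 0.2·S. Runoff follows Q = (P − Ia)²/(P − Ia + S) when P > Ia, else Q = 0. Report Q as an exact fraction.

Q = 200710272049/49188395700 in ≈ 4.080 in

NRCS table: open space, good condition (grass >75%), soil group C → CN(II) = 74
CN(III) from CN(II)=74: (23·74)/(10 + 0.13·74) = 85100/981 ≈ 86.748
Max retention: S = 1000/(85100/981) − 10 = 1300/851 in (≈ 1.528 in)
Initial abstraction Ia = S/5 = (1300/851)/5 = 260/851 ≈ 0.306 in
P − Ia = 5.570 − 0.306 = 448007/85100 ≈ 5.264 in (> 0, runoff occurs)
Q = (448007/85100)²/((448007/85100) + 1300/851) = (200710272049/7242010000)/(578007/85100) = 200710272049/49188395700 in ≈ 4.080 in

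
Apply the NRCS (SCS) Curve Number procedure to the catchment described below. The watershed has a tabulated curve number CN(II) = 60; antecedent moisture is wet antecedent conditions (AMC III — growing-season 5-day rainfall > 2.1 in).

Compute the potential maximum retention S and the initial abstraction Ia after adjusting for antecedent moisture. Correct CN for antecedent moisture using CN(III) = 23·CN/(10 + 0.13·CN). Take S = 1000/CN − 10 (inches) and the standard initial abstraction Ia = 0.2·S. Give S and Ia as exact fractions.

S = 200/69 in ≈ 2.899 in; Ia = 40/69 in ≈ 0.580 in

Wet (AMC III): CN(III) = 23·60/(10 + 0.13·60) = 1380/(89/5) = 6900/89 ≈ 77.528
Retention S: 1000/CN − 10 with CN=77.528 → S = 200/69 ≈ 2.899 in
Initial abstraction Ia = S/5 = (200/69)/5 = 40/69 ≈ 0.580 in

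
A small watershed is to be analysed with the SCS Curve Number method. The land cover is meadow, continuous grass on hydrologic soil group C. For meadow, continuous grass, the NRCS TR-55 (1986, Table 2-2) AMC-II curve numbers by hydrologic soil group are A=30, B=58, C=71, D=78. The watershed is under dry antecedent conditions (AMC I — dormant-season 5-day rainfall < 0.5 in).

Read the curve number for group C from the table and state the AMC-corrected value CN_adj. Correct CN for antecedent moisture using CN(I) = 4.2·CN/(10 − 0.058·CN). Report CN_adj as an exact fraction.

CN_adj = 149100/2941 ≈ 50.697

NRCS table: meadow, continuous grass, soil group C → CN(II) = 71
Adjust CN=71 to AMC I: 4.2·71/(10 − 0.058·71) → (1491/5) ÷ (2941/500) = 149100/2941 ≈ 50.697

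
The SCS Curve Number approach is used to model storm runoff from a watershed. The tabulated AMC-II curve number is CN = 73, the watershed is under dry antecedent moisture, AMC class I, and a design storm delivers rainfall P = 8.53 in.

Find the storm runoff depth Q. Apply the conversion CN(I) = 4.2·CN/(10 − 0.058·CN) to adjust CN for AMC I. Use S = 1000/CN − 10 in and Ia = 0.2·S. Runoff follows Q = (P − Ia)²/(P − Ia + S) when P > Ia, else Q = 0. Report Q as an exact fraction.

Adjust CN=73 to AMC I: 4.2·73/(10 − 0.058·73) → (1533/5) ÷ (2883/500) = 51100/961 ≈ 53.174
Retention S: 1000/CN − 10 with CN=53.174 → S = 4500/511 ≈ 8.806 in
Initial abstraction Ia = S/5 = (4500/511)/5 = 900/511 ≈ 1.761 in
Since P=8.530 > Ia=1.761: effective rainfall P−Ia = 345883/51100 in
Runoff Q = (P−Ia)²/(P−Ia+S) = (6.769)²/(6.769+8.806) = 119635049689/40669621300 ≈ 2.942 in

Q = 119635049689/40669621300 in ≈ 2.942 in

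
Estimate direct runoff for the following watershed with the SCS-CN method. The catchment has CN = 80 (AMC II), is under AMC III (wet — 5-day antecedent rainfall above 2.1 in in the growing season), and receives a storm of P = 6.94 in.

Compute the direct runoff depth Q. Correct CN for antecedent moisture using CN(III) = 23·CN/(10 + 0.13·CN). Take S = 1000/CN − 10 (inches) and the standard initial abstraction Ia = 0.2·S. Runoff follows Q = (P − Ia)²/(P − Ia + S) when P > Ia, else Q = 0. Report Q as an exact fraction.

Q = 59768361/10328150 in ≈ 5.787 in

Wet (AMC III): CN(III) = 23·80/(10 + 0.13·80) = 1840/(102/5) = 4600/51 ≈ 90.196
S = 1000/(4600/51) − 10 = 25/23 in ≈ 1.087 in
Initial abstraction Ia = S/5 = (25/23)/5 = 5/23 ≈ 0.217 in
Excess rainfall: 6.940 − 0.217 = 6.723 in; P > Ia so Q > 0
Q: (7731/1150)² ÷ (8981/1150) = 59768361/10328150 in (≈ 5.787 in)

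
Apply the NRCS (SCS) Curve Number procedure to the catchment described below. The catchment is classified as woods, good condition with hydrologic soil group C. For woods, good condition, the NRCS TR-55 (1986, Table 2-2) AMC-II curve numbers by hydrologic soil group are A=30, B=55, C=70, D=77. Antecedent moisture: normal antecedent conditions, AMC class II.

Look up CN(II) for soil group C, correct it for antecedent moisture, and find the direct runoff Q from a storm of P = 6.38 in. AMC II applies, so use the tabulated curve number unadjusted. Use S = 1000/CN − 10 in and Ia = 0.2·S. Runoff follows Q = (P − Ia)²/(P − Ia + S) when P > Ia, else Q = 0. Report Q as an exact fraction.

Q = 3736489/1201550 in ≈ 3.110 in

NRCS table: woods, good condition, soil group C → CN(II) = 70
AMC II — tabulated CN = 70 applies directly.
Retention S: 1000/CN − 10 with CN=70.000 → S = 30/7 ≈ 4.286 in
Ia = 0.2S: 0.2·4.286 = 0.857 in (exactly 6/7)
Excess rainfall: 6.380 − 0.857 = 5.523 in; P > Ia so Q > 0
Runoff Q = (P−Ia)²/(P−Ia+S) = (5.523)²/(5.523+4.286) = 3736489/1201550 ≈ 3.110 in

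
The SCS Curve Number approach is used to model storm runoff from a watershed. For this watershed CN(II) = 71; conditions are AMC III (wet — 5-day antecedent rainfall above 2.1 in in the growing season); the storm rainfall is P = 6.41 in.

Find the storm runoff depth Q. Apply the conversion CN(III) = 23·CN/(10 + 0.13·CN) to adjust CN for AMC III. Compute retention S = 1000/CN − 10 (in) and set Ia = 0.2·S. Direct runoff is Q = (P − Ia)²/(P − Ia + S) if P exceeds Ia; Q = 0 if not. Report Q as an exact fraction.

Q = 977632495009/208820364900 in ≈ 4.682 in

CN(III) from CN(II)=71: (23·71)/(10 + 0.13·71) = 163300/1923 ≈ 84.919
S = 1000/(163300/1923) − 10 = 2900/1633 in ≈ 1.776 in
Ia = 0.2S: 0.2·1.776 = 0.355 in (exactly 580/1633)
Since P=6.410 > Ia=0.355: effective rainfall P−Ia = 988753/163300 in
Q: (988753/163300)² ÷ (1278753/163300) = 977632495009/208820364900 in (≈ 4.682 in)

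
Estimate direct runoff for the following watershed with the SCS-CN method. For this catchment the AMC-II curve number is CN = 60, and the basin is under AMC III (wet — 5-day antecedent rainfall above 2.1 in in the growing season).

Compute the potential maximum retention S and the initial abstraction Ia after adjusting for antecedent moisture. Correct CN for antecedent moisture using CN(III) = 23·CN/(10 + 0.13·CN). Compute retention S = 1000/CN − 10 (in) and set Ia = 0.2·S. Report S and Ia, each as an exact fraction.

S = 200/69 in ≈ 2.899 in; Ia = 40/69 in ≈ 0.580 in

CN(III) from CN(II)=60: (23·60)/(10 + 0.13·60) = 6900/89 ≈ 77.528
Max retention: S = 1000/(6900/89) − 10 = 200/69 in (≈ 2.899 in)
Ia = 0.2S: 0.2·2.899 = 0.580 in (exactly 40/69)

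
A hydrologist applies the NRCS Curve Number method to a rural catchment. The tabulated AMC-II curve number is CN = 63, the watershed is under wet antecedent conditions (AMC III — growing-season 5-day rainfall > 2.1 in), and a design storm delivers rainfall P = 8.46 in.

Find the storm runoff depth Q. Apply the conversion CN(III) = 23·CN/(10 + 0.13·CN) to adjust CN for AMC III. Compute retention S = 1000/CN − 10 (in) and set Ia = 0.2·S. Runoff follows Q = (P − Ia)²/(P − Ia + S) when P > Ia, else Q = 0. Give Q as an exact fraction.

Q = 331691909329/55129161150 in ≈ 6.017 in

Wet (AMC III): CN(III) = 23·63/(10 + 0.13·63) = 1449/(1819/100) = 144900/1819 ≈ 79.659
S = 1000/(144900/1819) − 10 = 3700/1449 in ≈ 2.553 in
Ia = 0.2S: 0.2·2.553 = 0.511 in (exactly 740/1449)
P − Ia = 8.460 − 0.511 = 575927/72450 ≈ 7.949 in (> 0, runoff occurs)
Q: (575927/72450)² ÷ (760927/72450) = 331691909329/55129161150 in (≈ 6.017 in)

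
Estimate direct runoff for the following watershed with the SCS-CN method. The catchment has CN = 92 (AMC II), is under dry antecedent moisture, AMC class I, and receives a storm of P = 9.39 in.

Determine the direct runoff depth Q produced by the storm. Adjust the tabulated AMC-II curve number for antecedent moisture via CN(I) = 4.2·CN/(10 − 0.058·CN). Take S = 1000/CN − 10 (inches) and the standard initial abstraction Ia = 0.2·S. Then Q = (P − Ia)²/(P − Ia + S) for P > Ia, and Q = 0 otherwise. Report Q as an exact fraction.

Q = 187954330369/25769837100 in ≈ 7.294 in

Adjust CN=92 to AMC I: 4.2·92/(10 − 0.058·92) → (1932/5) ÷ (583/125) = 48300/583 ≈ 82.847
Retention S: 1000/CN − 10 with CN=82.847 → S = 1000/483 ≈ 2.070 in
Ia = 0.2S: 0.2·2.070 = 0.414 in (exactly 200/483)
Since P=9.390 > Ia=0.414: effective rainfall P−Ia = 433537/48300 in
Q: (433537/48300)² ÷ (533537/48300) = 187954330369/25769837100 in (≈ 7.294 in)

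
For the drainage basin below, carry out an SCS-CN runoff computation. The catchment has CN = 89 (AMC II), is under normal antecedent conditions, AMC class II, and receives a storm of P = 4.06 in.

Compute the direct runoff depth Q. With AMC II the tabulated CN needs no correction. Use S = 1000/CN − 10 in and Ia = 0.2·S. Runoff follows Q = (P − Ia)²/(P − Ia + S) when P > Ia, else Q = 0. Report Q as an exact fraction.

Q = 287879089/99978150 in ≈ 2.879 in

CN(II) = 89; AMC II needs no correction.
S = 1000/89 − 10 = 110/89 in ≈ 1.236 in
Ia = 0.2·(110/89) = 22/89 in ≈ 0.247 in
Since P=4.060 > Ia=0.247: effective rainfall P−Ia = 16967/4450 in
Runoff Q = (P−Ia)²/(P−Ia+S) = (3.813)²/(3.813+1.236) = 287879089/99978150 ≈ 2.879 in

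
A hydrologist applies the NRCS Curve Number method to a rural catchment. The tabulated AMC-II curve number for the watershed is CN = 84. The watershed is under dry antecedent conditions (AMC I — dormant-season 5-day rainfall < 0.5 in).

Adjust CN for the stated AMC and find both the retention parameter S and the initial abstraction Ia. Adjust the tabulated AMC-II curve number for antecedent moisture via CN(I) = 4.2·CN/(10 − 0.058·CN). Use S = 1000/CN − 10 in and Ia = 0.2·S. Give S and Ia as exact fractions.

CN(I) from CN(II)=84: (4.2·84)/(10 − 0.058·84) = 44100/641 ≈ 68.799
Retention S: 1000/CN − 10 with CN=68.799 → S = 2000/441 ≈ 4.535 in
Ia = 0.2·(2000/441) = 400/441 in ≈ 0.907 in

S = 2000/441 in ≈ 4.535 in; Ia = 400/441 in ≈ 0.907 in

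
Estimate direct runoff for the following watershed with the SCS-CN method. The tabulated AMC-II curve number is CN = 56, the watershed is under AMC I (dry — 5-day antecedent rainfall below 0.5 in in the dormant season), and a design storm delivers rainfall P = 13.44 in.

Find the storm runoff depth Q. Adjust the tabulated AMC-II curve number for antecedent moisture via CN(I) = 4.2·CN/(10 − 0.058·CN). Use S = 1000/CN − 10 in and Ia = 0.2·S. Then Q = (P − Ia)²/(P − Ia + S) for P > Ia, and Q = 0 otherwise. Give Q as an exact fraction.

Dry (AMC I): CN(I) = 4.2·56/(10 − 0.058·56) = (1176/5)/(844/125) = 7350/211 ≈ 34.834
S = 1000/(7350/211) − 10 = 2750/147 in ≈ 18.707 in
Initial abstraction Ia = S/5 = (2750/147)/5 = 550/147 ≈ 3.741 in
Excess rainfall: 13.440 − 3.741 = 9.699 in; P > Ia so Q > 0
Runoff Q = (P−Ia)²/(P−Ia+S) = (9.699)²/(9.699+18.707) = 317588041/95910150 ≈ 3.311 in

Q = 317588041/95910150 in ≈ 3.311 in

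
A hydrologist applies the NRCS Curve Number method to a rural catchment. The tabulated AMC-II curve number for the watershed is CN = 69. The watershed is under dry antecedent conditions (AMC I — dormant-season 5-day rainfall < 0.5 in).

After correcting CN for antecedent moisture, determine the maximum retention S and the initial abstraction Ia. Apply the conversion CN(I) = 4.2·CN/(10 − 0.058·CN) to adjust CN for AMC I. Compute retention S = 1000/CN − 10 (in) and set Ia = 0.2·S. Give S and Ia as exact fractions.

Adjust CN=69 to AMC I: 4.2·69/(10 − 0.058·69) → (1449/5) ÷ (2999/500) = 144900/2999 ≈ 48.316
Retention S: 1000/CN − 10 with CN=48.316 → S = 15500/1449 ≈ 10.697 in
Initial abstraction Ia = S/5 = (15500/1449)/5 = 3100/1449 ≈ 2.139 in

S = 15500/1449 in ≈ 10.697 in; Ia = 3100/1449 in ≈ 2.139 in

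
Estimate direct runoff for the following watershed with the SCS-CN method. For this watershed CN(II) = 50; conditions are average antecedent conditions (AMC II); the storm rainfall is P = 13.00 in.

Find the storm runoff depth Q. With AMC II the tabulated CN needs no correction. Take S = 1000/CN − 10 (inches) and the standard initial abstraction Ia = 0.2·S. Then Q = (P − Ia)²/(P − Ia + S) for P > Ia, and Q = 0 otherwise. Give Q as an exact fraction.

Average conditions: CN = 50 (no AMC adjustment).
Retention S: 1000/CN − 10 with CN=50.000 → S = 10 ≈ 10.000 in
Initial abstraction Ia = S/5 = 10/5 = 2 ≈ 2.000 in
Excess rainfall: 13.000 − 2.000 = 11.000 in; P > Ia so Q > 0
Q: 11² ÷ 21 = 121/21 in (≈ 5.762 in)

Q = 121/21 in ≈ 5.762 in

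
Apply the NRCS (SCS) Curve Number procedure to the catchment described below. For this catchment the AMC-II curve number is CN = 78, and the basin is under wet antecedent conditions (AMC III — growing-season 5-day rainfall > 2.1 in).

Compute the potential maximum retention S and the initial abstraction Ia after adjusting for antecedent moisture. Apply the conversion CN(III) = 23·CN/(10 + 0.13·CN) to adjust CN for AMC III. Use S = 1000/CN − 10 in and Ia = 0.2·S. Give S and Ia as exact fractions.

S = 1100/897 in ≈ 1.226 in; Ia = 220/897 in ≈ 0.245 in

Adjust CN=78 to AMC III: 23·78/(10 + 0.13·78) → 1794 ÷ (1007/50) = 89700/1007 ≈ 89.076
Retention S: 1000/CN − 10 with CN=89.076 → S = 1100/897 ≈ 1.226 in
Initial abstraction Ia = S/5 = (1100/897)/5 = 220/897 ≈ 0.245 in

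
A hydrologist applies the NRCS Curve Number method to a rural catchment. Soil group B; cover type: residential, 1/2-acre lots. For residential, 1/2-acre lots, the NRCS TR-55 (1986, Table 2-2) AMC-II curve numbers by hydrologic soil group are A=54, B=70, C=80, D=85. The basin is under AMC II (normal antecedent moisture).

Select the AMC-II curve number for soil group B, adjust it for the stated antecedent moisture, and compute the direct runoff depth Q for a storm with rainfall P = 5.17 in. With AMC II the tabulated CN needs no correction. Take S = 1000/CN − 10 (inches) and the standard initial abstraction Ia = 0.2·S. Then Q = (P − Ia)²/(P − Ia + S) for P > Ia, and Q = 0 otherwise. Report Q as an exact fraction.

NRCS table: residential, 1/2-acre lots, soil group B → CN(II) = 70
CN(II) = 70; AMC II needs no correction.
Retention S: 1000/CN − 10 with CN=70.000 → S = 30/7 ≈ 4.286 in
Ia = 0.2S: 0.2·4.286 = 0.857 in (exactly 6/7)
Excess rainfall: 5.170 − 0.857 = 4.313 in; P > Ia so Q > 0
Q: (3019/700)² ÷ (6019/700) = 9114361/4213300 in (≈ 2.163 in)

Q = 9114361/4213300 in ≈ 2.163 in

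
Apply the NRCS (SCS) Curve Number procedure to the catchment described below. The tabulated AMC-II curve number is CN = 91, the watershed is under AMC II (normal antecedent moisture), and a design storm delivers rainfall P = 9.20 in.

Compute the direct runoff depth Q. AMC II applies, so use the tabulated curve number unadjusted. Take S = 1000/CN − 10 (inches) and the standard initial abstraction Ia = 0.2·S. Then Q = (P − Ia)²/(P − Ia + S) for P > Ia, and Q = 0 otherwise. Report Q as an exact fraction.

Q = 8388608/1034215 in ≈ 8.111 in

AMC II — tabulated CN = 91 applies directly.
Max retention: S = 1000/91 − 10 = 90/91 in (≈ 0.989 in)
Ia = 0.2S: 0.2·0.989 = 0.198 in (exactly 18/91)
Since P=9.200 > Ia=0.198: effective rainfall P−Ia = 4096/455 in
Q = (4096/455)²/((4096/455) + 90/91) = (16777216/207025)/(4546/455) = 8388608/1034215 in ≈ 8.111 in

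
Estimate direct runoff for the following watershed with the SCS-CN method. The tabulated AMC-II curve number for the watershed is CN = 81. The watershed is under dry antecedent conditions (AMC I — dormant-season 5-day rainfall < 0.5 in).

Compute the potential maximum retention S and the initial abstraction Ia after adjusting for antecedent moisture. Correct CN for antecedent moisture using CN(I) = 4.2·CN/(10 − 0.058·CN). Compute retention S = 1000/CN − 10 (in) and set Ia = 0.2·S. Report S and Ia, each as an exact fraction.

Dry (AMC I): CN(I) = 4.2·81/(10 − 0.058·81) = (1701/5)/(2651/500) = 170100/2651 ≈ 64.164
S = 1000/(170100/2651) − 10 = 9500/1701 in ≈ 5.585 in
Ia = 0.2·(9500/1701) = 1900/1701 in ≈ 1.117 in

S = 9500/1701 in ≈ 5.585 in; Ia = 1900/1701 in ≈ 1.117 in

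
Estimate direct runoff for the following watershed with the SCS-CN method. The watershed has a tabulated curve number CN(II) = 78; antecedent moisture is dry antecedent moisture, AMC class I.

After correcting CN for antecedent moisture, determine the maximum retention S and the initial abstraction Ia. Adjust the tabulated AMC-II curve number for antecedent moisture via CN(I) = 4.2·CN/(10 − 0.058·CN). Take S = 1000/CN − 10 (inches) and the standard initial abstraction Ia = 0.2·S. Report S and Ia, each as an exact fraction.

Dry (AMC I): CN(I) = 4.2·78/(10 − 0.058·78) = (1638/5)/(1369/250) = 81900/1369 ≈ 59.825
S = 1000/(81900/1369) − 10 = 5500/819 in ≈ 6.716 in
Initial abstraction Ia = S/5 = (5500/819)/5 = 1100/819 ≈ 1.343 in

S = 5500/819 in ≈ 6.716 in; Ia = 1100/819 in ≈ 1.343 in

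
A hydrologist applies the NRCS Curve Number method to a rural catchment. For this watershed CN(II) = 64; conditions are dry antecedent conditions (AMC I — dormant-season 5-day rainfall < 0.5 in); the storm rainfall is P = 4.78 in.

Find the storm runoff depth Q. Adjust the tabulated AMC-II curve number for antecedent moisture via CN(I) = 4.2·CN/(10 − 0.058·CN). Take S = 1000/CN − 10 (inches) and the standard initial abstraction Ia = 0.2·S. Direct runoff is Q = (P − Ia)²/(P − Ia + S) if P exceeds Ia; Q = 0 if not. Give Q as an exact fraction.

Q = 2163841/7592200 in ≈ 0.285 in

Dry (AMC I): CN(I) = 4.2·64/(10 − 0.058·64) = (1344/5)/(786/125) = 5600/131 ≈ 42.748
Retention S: 1000/CN − 10 with CN=42.748 → S = 375/28 ≈ 13.393 in
Ia = 0.2·(375/28) = 75/28 in ≈ 2.679 in
Since P=4.780 > Ia=2.679: effective rainfall P−Ia = 1471/700 in
Q = (1471/700)²/((1471/700) + 375/28) = (2163841/490000)/(5423/350) = 2163841/7592200 in ≈ 0.285 in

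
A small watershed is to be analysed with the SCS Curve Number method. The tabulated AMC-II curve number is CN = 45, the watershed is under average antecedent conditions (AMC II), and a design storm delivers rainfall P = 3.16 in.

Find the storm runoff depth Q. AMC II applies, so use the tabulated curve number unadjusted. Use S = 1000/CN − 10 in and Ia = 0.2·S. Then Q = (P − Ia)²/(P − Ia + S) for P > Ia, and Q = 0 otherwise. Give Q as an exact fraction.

Q = 25921/654975 in ≈ 0.040 in

Average conditions: CN = 45 (no AMC adjustment).
S = 1000/45 − 10 = 110/9 in ≈ 12.222 in
Initial abstraction Ia = S/5 = (110/9)/5 = 22/9 ≈ 2.444 in
Since P=3.160 > Ia=2.444: effective rainfall P−Ia = 161/225 in
Q: (161/225)² ÷ (2911/225) = 25921/654975 in (≈ 0.040 in)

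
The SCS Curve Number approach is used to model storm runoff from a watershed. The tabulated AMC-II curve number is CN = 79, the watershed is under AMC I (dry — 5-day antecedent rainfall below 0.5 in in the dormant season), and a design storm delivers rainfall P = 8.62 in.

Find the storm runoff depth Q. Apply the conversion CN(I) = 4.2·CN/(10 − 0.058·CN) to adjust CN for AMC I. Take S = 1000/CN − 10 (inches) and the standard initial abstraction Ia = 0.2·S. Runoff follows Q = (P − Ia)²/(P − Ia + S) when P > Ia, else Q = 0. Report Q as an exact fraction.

Dry (AMC I): CN(I) = 4.2·79/(10 − 0.058·79) = (1659/5)/(2709/500) = 7900/129 ≈ 61.240
Max retention: S = 1000/(7900/129) − 10 = 500/79 in (≈ 6.329 in)
Ia = 0.2·(500/79) = 100/79 in ≈ 1.266 in
P − Ia = 8.620 − 1.266 = 29049/3950 ≈ 7.354 in (> 0, runoff occurs)
Runoff Q = (P−Ia)²/(P−Ia+S) = (7.354)²/(7.354+6.329) = 843844401/213493550 ≈ 3.953 in

Q = 843844401/213493550 in ≈ 3.953 in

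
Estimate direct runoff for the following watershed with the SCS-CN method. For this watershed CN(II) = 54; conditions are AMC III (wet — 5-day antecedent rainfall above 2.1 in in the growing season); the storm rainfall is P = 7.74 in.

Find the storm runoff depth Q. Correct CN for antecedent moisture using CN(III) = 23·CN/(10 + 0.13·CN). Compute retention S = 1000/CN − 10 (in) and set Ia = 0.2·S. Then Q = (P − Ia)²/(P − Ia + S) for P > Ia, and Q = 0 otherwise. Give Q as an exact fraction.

CN(III) from CN(II)=54: (23·54)/(10 + 0.13·54) = 2700/37 ≈ 72.973
Retention S: 1000/CN − 10 with CN=72.973 → S = 100/27 ≈ 3.704 in
Initial abstraction Ia = S/5 = (100/27)/5 = 20/27 ≈ 0.741 in
P − Ia = 7.740 − 0.741 = 9449/1350 ≈ 6.999 in (> 0, runoff occurs)
Q: (9449/1350)² ÷ (14449/1350) = 89283601/19506150 in (≈ 4.577 in)

Q = 89283601/19506150 in ≈ 4.577 in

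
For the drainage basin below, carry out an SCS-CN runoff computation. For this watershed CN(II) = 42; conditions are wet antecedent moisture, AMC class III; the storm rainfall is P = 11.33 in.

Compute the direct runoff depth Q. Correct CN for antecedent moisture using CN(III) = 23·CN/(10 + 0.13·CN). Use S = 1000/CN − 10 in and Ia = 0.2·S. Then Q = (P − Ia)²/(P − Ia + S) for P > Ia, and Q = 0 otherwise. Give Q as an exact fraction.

Adjust CN=42 to AMC III: 23·42/(10 + 0.13·42) → 966 ÷ (773/50) = 48300/773 ≈ 62.484
S = 1000/(48300/773) − 10 = 2900/483 in ≈ 6.004 in
Initial abstraction Ia = S/5 = (2900/483)/5 = 580/483 ≈ 1.201 in
Since P=11.330 > Ia=1.201: effective rainfall P−Ia = 489239/48300 in
Runoff Q = (P−Ia)²/(P−Ia+S) = (10.129)²/(10.129+6.004) = 239354799121/37637243700 ≈ 6.360 in

Q = 239354799121/37637243700 in ≈ 6.360 in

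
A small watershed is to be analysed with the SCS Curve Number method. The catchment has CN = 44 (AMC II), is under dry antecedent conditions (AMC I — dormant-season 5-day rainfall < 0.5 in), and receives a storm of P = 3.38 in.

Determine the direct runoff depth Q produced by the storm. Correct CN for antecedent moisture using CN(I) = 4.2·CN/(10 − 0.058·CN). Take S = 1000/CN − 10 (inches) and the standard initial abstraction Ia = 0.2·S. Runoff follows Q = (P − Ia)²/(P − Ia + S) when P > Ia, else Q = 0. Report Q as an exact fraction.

CN(I) from CN(II)=44: (4.2·44)/(10 − 0.058·44) = 3300/133 ≈ 24.812
S = 1000/(3300/133) − 10 = 1000/33 in ≈ 30.303 in
Ia = 0.2S: 0.2·30.303 = 6.061 in (exactly 200/33)
P = 3.380 ≤ Ia = 6.061 in: entire storm abstracted, Q = 0.

Q = 0 in ≈ 0.000 in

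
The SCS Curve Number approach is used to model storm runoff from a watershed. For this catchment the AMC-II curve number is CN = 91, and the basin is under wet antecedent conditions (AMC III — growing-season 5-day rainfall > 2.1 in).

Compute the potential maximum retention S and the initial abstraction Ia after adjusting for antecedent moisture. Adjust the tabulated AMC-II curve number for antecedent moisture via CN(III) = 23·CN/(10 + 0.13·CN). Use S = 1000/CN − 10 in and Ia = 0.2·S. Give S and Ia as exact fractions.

Adjust CN=91 to AMC III: 23·91/(10 + 0.13·91) → 2093 ÷ (2183/100) = 209300/2183 ≈ 95.877
Max retention: S = 1000/(209300/2183) − 10 = 900/2093 in (≈ 0.430 in)
Initial abstraction Ia = S/5 = (900/2093)/5 = 180/2093 ≈ 0.086 in

S = 900/2093 in ≈ 0.430 in; Ia = 180/2093 in ≈ 0.086 in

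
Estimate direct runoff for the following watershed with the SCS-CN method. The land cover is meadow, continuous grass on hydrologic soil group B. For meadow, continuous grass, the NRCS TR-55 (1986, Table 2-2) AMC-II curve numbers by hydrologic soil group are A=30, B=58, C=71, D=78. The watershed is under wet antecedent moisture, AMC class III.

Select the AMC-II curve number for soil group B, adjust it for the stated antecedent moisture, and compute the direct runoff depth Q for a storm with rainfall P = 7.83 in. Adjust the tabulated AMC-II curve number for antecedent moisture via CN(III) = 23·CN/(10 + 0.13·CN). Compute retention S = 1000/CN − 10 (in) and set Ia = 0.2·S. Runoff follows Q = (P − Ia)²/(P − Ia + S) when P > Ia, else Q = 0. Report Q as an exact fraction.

NRCS table: meadow, continuous grass, soil group B → CN(II) = 58
Wet (AMC III): CN(III) = 23·58/(10 + 0.13·58) = 1334/(877/50) = 66700/877 ≈ 76.055
Max retention: S = 1000/(66700/877) − 10 = 2100/667 in (≈ 3.148 in)
Ia = 0.2S: 0.2·3.148 = 0.630 in (exactly 420/667)
P − Ia = 7.830 − 0.630 = 480261/66700 ≈ 7.200 in (> 0, runoff occurs)
Q = (480261/66700)²/((480261/66700) + 2100/667) = (230650628121/4448890000)/(690261/66700) = 76883542707/15346802900 in ≈ 5.010 in

Q = 76883542707/15346802900 in ≈ 5.010 in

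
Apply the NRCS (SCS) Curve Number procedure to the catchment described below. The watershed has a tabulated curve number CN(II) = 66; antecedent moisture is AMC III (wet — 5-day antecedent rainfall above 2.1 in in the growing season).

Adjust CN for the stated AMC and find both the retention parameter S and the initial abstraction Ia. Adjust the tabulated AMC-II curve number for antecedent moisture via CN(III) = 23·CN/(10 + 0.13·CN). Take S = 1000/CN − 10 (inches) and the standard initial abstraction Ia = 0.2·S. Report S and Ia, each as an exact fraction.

Adjust CN=66 to AMC III: 23·66/(10 + 0.13·66) → 1518 ÷ (929/50) = 75900/929 ≈ 81.701
S = 1000/(75900/929) − 10 = 1700/759 in ≈ 2.240 in
Ia = 0.2·(1700/759) = 340/759 in ≈ 0.448 in

S = 1700/759 in ≈ 2.240 in; Ia = 340/759 in ≈ 0.448 in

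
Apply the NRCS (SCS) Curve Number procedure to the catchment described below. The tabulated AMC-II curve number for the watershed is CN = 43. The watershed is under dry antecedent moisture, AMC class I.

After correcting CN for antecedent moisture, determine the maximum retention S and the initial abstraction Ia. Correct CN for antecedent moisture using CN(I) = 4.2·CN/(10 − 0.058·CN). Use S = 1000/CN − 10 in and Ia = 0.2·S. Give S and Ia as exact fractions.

S = 9500/301 in ≈ 31.561 in; Ia = 1900/301 in ≈ 6.312 in

Adjust CN=43 to AMC I: 4.2·43/(10 − 0.058·43) → (903/5) ÷ (3753/500) = 30100/1251 ≈ 24.061
Retention S: 1000/CN − 10 with CN=24.061 → S = 9500/301 ≈ 31.561 in
Initial abstraction Ia = S/5 = (9500/301)/5 = 1900/301 ≈ 6.312 in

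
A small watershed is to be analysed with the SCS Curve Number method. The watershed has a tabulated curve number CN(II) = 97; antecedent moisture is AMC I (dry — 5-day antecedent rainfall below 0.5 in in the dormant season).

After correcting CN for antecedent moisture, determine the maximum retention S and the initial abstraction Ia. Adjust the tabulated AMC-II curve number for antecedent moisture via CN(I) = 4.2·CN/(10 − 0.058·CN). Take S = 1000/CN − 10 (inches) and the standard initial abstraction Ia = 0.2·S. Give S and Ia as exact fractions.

S = 500/679 in ≈ 0.736 in; Ia = 100/679 in ≈ 0.147 in

Adjust CN=97 to AMC I: 4.2·97/(10 − 0.058·97) → (2037/5) ÷ (2187/500) = 67900/729 ≈ 93.141
S = 1000/(67900/729) − 10 = 500/679 in ≈ 0.736 in
Ia = 0.2S: 0.2·0.736 = 0.147 in (exactly 100/679)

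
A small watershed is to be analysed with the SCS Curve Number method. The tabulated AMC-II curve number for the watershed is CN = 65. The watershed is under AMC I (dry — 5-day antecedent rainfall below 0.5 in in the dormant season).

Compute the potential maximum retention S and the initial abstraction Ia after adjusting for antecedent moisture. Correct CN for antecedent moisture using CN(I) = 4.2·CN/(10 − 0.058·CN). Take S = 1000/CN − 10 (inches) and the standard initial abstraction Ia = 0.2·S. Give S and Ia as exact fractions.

S = 500/39 in ≈ 12.821 in; Ia = 100/39 in ≈ 2.564 in

CN(I) from CN(II)=65: (4.2·65)/(10 − 0.058·65) = 3900/89 ≈ 43.820
S = 1000/(3900/89) − 10 = 500/39 in ≈ 12.821 in
Ia = 0.2·(500/39) = 100/39 in ≈ 2.564 in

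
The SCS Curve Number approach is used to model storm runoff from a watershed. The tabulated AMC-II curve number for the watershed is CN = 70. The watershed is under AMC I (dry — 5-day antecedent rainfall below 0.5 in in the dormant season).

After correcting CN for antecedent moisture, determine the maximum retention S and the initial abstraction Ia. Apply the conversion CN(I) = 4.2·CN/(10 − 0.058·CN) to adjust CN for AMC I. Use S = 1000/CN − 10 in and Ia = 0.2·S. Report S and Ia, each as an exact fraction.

S = 500/49 in ≈ 10.204 in; Ia = 100/49 in ≈ 2.041 in

Dry (AMC I): CN(I) = 4.2·70/(10 − 0.058·70) = 294/(297/50) = 4900/99 ≈ 49.495
S = 1000/(4900/99) − 10 = 500/49 in ≈ 10.204 in
Ia = 0.2S: 0.2·10.204 = 2.041 in (exactly 100/49)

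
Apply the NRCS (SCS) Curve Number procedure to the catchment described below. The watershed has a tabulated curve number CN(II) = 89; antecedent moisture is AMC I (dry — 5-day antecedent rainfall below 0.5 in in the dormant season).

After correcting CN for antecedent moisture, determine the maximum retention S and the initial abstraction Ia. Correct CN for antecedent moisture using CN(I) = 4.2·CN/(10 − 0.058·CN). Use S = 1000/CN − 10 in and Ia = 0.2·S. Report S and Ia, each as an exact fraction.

CN(I) from CN(II)=89: (4.2·89)/(10 − 0.058·89) = 186900/2419 ≈ 77.263
S = 1000/(186900/2419) − 10 = 5500/1869 in ≈ 2.943 in
Initial abstraction Ia = S/5 = (5500/1869)/5 = 1100/1869 ≈ 0.589 in

S = 5500/1869 in ≈ 2.943 in; Ia = 1100/1869 in ≈ 0.589 in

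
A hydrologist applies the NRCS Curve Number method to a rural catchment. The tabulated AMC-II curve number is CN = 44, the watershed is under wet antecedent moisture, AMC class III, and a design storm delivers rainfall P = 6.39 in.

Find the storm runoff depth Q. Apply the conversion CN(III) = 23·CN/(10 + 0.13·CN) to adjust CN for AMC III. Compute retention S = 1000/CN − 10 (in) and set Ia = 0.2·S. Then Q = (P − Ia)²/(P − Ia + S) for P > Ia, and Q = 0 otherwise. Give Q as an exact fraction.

Adjust CN=44 to AMC III: 23·44/(10 + 0.13·44) → 1012 ÷ (393/25) = 25300/393 ≈ 64.377
S = 1000/(25300/393) − 10 = 1400/253 in ≈ 5.534 in
Initial abstraction Ia = S/5 = (1400/253)/5 = 280/253 ≈ 1.107 in
Since P=6.390 > Ia=1.107: effective rainfall P−Ia = 133667/25300 in
Q: (133667/25300)² ÷ (273667/25300) = 17866866889/6923775100 in (≈ 2.581 in)

Q = 17866866889/6923775100 in ≈ 2.581 in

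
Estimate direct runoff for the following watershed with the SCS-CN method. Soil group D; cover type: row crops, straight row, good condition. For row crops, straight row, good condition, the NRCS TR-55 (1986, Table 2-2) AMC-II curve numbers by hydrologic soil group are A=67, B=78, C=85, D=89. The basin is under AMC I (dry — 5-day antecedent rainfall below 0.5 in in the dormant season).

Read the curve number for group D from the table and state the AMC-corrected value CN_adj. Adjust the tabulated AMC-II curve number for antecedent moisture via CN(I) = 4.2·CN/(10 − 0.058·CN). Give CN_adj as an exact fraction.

CN_adj = 186900/2419 ≈ 77.263

NRCS table: row crops, straight row, good condition, soil group D → CN(II) = 89
Dry (AMC I): CN(I) = 4.2·89/(10 − 0.058·89) = (1869/5)/(2419/500) = 186900/2419 ≈ 77.263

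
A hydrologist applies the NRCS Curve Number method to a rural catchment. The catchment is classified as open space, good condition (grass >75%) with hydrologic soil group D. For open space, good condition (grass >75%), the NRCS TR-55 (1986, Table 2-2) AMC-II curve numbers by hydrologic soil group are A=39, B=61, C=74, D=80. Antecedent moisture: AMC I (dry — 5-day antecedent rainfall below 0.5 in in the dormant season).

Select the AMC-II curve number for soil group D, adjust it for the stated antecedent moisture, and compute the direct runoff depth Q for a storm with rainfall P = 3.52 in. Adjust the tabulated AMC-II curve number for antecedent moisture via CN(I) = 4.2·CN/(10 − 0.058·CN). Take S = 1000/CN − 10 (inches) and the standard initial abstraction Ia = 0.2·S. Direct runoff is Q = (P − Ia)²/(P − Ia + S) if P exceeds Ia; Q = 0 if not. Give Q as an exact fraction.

Q = 1495729/2282700 in ≈ 0.655 in

NRCS table: open space, good condition (grass >75%), soil group D → CN(II) = 80
Adjust CN=80 to AMC I: 4.2·80/(10 − 0.058·80) → 336 ÷ (134/25) = 4200/67 ≈ 62.687
Retention S: 1000/CN − 10 with CN=62.687 → S = 125/21 ≈ 5.952 in
Initial abstraction Ia = S/5 = (125/21)/5 = 25/21 ≈ 1.190 in
P − Ia = 3.520 − 1.190 = 1223/525 ≈ 2.330 in (> 0, runoff occurs)
Q = (1223/525)²/((1223/525) + 125/21) = (1495729/275625)/(4348/525) = 1495729/2282700 in ≈ 0.655 in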